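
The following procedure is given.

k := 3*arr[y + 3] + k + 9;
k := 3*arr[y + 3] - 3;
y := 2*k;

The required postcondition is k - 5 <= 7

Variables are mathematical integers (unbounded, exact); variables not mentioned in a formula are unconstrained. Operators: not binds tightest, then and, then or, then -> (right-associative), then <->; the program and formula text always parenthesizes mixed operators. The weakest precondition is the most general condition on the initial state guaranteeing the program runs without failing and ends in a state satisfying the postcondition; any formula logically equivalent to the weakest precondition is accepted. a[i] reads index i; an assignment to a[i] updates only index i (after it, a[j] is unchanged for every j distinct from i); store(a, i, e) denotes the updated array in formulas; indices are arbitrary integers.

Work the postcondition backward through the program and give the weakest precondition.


Working backward. After the program, the postcondition k - 5 <= 7 must hold; in canonical form it is k <= 12.
Before y := 2*k: k <= 12
Before k := 3*arr[y + 3] - 3: 3*arr[y + 3] <= 15
Before k := 3*arr[y + 3] + k + 9: 3*arr[y + 3] <= 15
Answer: WP = 3*arr[y + 3] <= 15


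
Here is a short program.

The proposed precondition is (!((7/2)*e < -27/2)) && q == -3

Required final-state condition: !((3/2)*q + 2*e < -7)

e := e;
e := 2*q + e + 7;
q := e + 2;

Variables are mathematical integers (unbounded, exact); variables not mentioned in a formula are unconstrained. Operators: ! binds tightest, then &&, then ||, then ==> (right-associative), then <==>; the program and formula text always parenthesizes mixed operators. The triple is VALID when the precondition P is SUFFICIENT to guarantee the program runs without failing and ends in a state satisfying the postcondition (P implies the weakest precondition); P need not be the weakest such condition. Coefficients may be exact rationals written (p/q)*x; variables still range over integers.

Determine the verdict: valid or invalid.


Working backward. After the program, the postcondition !((3/2)*q + 2*e < -7) must hold; in canonical form it is !(2*e + (3/2)*q < -7).
Before q := e + 2: !((7/2)*e < -10)
Before e := 2*q + e + 7: !((7/2)*e + 7*q < -69/2)
Before e := e: !((7/2)*e + 7*q < -69/2)
The weakest precondition is !((7/2)*e + 7*q < -69/2).
Check whether (!((7/2)*e < -27/2)) && q == -3 implies it.
Every state satisfying the precondition satisfies the weakest precondition: the implication holds.
Answer: valid


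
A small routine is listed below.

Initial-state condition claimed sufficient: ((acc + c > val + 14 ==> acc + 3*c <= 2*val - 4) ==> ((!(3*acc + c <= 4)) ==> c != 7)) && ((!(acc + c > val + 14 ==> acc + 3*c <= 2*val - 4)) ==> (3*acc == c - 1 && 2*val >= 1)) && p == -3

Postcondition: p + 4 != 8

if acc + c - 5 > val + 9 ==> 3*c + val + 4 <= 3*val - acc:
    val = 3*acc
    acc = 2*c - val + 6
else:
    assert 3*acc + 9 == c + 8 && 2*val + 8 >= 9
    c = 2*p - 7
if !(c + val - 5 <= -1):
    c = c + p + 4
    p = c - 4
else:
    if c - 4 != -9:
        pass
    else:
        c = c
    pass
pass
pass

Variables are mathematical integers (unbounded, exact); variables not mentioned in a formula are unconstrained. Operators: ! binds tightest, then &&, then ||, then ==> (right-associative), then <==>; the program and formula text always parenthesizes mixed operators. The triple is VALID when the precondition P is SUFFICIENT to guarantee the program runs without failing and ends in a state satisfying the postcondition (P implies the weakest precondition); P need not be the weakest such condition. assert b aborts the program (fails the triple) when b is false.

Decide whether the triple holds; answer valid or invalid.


Working backward. After the program, the postcondition p + 4 != 8 must hold; in canonical form it is p != 4.
Before skip: p != 4
Before skip: p != 4
Then branch requires c + p != 4; else branch requires (c != -5 ==> p != 4) && ((!(c != -5)) ==> p != 4).
Before the if: ((!(c + val <= 4)) ==> c + p != 4) && (c + val <= 4 ==> ((c != -5 ==> p != 4) && ((!(c != -5)) ==> p != 4)))
Then branch requires ((!(3*acc + c <= 4)) ==> c + p != 4) && (3*acc + c <= 4 ==> ((c != -5 ==> p != 4) && ((!(c != -5)) ==> p != 4))); else branch requires 3*acc == c - 1 && 2*val >= 1 && ((!(2*p + val <= 11)) ==> 3*p != 11) && (2*p + val <= 11 ==> ((2*p != 2 ==> p != 4) && ((!(2*p != 2)) ==> p != 4))).
Before the if: ((acc + c > val + 14 ==> acc + 3*c <= 2*val - 4) ==> (((!(3*acc + c <= 4)) ==> c + p != 4) && (3*acc + c <= 4 ==> ((c != -5 ==> p != 4) && ((!(c != -5)) ==> p != 4))))) && ((!(acc + c > val + 14 ==> acc + 3*c <= 2*val - 4)) ==> (3*acc == c - 1 && 2*val >= 1 && ((!(2*p + val <= 11)) ==> 3*p != 11) && (2*p + val <= 11 ==> ((2*p != 2 ==> p != 4) && ((!(2*p != 2)) ==> p != 4)))))
The weakest precondition is ((acc + c > val + 14 ==> acc + 3*c <= 2*val - 4) ==> (((!(3*acc + c <= 4)) ==> c + p != 4) && (3*acc + c <= 4 ==> ((c != -5 ==> p != 4) && ((!(c != -5)) ==> p != 4))))) && ((!(acc + c > val + 14 ==> acc + 3*c <= 2*val - 4)) ==> (3*acc == c - 1 && 2*val >= 1 && ((!(2*p + val <= 11)) ==> 3*p != 11) && (2*p + val <= 11 ==> ((2*p != 2 ==> p != 4) && ((!(2*p != 2)) ==> p != 4))))).
Check whether ((acc + c > val + 14 ==> acc + 3*c <= 2*val - 4) ==> ((!(3*acc + c <= 4)) ==> c != 7)) && ((!(acc + c > val + 14 ==> acc + 3*c <= 2*val - 4)) ==> (3*acc == c - 1 && 2*val >= 1)) && p == -3 implies it.
Every state satisfying the precondition satisfies the weakest precondition: the implication holds.
Answer: valid


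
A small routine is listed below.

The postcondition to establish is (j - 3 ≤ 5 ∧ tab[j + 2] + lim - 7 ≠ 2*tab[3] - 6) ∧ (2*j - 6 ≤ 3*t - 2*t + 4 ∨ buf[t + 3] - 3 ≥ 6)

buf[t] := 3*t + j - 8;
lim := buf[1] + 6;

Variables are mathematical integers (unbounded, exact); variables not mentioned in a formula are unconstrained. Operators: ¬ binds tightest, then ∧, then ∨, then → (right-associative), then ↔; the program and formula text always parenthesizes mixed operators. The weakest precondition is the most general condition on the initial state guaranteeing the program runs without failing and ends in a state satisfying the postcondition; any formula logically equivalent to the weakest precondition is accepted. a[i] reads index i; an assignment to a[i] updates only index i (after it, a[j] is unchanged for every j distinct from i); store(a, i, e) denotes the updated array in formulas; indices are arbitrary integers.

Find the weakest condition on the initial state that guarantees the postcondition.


Working backward. After the program, the postcondition (j - 3 ≤ 5 ∧ tab[j + 2] + lim - 7 ≠ 2*tab[3] - 6) ∧ (2*j - 6 ≤ 3*t - 2*t + 4 ∨ buf[t + 3] - 3 ≥ 6) must hold; in canonical form it is j ≤ 8 ∧ tab[j + 2] + lim ≠ 2*tab[3] + 1 ∧ (2*j ≤ t + 10 ∨ buf[t + 3] ≥ 9).
Before lim := buf[1] + 6: j ≤ 8 ∧ buf[1] + tab[j + 2] ≠ 2*tab[3] - 5 ∧ (2*j ≤ t + 10 ∨ buf[t + 3] ≥ 9)
Before buf[t] := 3*t + j - 8: j ≤ 8 ∧ tab[j + 2] + store(buf, t, j + 3*t - 8)[1] ≠ 2*tab[3] - 5 ∧ (2*j ≤ t + 10 ∨ store(buf, t, j + 3*t - 8)[t + 3] ≥ 9)
Answer: WP = j ≤ 8 ∧ tab[j + 2] + store(buf, t, j + 3*t - 8)[1] ≠ 2*tab[3] - 5 ∧ (2*j ≤ t + 10 ∨ store(buf, t, j + 3*t - 8)[t + 3] ≥ 9)


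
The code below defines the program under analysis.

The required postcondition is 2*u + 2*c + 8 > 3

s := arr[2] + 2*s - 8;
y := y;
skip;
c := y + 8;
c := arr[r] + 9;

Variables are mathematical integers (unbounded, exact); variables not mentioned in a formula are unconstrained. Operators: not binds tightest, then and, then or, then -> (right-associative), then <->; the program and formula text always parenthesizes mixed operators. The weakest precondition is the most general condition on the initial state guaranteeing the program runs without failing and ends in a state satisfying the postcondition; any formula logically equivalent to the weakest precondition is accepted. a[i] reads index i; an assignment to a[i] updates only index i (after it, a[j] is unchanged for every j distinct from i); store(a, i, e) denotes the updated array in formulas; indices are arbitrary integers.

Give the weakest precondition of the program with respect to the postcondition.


Working backward. After the program, the postcondition 2*u + 2*c + 8 > 3 must hold; in canonical form it is 2*c + 2*u > -5.
Before c := arr[r] + 9: 2*arr[r] + 2*u > -23
Before c := y + 8: 2*arr[r] + 2*u > -23
Before skip: 2*arr[r] + 2*u > -23
Before y := y: 2*arr[r] + 2*u > -23
Before s := arr[2] + 2*s - 8: 2*arr[r] + 2*u > -23
Answer: WP = 2*arr[r] + 2*u > -23


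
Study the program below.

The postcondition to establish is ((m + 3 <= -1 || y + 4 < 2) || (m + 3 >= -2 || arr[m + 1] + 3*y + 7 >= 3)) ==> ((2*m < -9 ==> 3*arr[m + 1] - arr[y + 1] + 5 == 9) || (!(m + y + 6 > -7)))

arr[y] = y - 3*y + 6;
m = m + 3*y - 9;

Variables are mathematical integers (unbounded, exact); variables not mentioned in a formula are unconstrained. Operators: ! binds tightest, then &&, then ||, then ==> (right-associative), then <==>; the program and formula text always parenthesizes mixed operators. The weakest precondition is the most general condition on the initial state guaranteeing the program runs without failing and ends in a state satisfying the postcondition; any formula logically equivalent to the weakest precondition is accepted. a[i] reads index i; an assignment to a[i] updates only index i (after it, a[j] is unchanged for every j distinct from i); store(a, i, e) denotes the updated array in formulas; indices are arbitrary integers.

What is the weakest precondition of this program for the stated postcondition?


Working backward. After the program, the postcondition ((m + 3 <= -1 || y + 4 < 2) || (m + 3 >= -2 || arr[m + 1] + 3*y + 7 >= 3)) ==> ((2*m < -9 ==> 3*arr[m + 1] - arr[y + 1] + 5 == 9) || (!(m + y + 6 > -7))) must hold; in canonical form it is (m <= -4 || y < -2 || m >= -5 || arr[m + 1] + 3*y >= -4) ==> ((2*m < -9 ==> 3*arr[m + 1] == arr[y + 1] + 4) || (!(m + y > -13))).
Before m := m + 3*y - 9: (m + 3*y <= 5 || y < -2 || m + 3*y >= 4 || arr[m + 3*y - 8] + 3*y >= -4) ==> ((2*m + 6*y < 9 ==> 3*arr[m + 3*y - 8] == arr[y + 1] + 4) || (!(m + 4*y > -4)))
Before arr[y] := y - 3*y + 6: (m + 3*y <= 5 || y < -2 || m + 3*y >= 4 || store(arr, y, -2*y + 6)[m + 3*y - 8] + 3*y >= -4) ==> ((2*m + 6*y < 9 ==> 3*store(arr, y, -2*y + 6)[m + 3*y - 8] == store(arr, y, -2*y + 6)[y + 1] + 4) || (!(m + 4*y > -4)))
Answer: WP = (m + 3*y <= 5 || y < -2 || m + 3*y >= 4 || store(arr, y, -2*y + 6)[m + 3*y - 8] + 3*y >= -4) ==> ((2*m + 6*y < 9 ==> 3*store(arr, y, -2*y + 6)[m + 3*y - 8] == store(arr, y, -2*y + 6)[y + 1] + 4) || (!(m + 4*y > -4)))


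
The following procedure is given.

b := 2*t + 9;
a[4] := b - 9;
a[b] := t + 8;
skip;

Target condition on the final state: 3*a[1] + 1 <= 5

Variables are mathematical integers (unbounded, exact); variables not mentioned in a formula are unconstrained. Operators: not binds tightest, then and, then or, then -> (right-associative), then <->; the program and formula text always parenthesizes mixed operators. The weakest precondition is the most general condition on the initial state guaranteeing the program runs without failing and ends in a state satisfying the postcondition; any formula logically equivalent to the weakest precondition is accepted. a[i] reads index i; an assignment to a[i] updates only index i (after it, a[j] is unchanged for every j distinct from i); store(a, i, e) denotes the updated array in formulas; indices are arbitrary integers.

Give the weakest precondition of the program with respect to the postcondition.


Working backward. After the program, the postcondition 3*a[1] + 1 <= 5 must hold; in canonical form it is 3*a[1] <= 4.
Before skip: 3*a[1] <= 4
Before a[b] := t + 8: 3*store(a, b, t + 8)[1] <= 4
Before a[4] := b - 9: 3*store(store(a, 4, b - 9), b, t + 8)[1] <= 4
Before b := 2*t + 9: 3*store(store(a, 4, 2*t), 2*t + 9, t + 8)[1] <= 4
Answer: WP = 3*store(store(a, 4, 2*t), 2*t + 9, t + 8)[1] <= 4


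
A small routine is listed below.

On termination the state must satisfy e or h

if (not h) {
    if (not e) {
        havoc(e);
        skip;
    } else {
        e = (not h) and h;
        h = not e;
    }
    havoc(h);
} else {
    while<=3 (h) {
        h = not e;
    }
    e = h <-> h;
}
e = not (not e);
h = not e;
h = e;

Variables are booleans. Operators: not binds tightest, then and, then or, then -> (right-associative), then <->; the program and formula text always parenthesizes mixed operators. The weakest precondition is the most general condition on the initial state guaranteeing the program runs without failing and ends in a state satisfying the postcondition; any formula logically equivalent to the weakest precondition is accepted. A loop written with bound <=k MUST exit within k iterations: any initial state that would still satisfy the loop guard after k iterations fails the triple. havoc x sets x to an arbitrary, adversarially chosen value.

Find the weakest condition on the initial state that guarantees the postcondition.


Working backward. After the program, e or h must hold.
Before h := e: e
Before h := not e: e
Before e := not (not e): e
Then branch requires false; else branch requires h -> ((not e) -> ((not e) -> e)).
Before the if: h and (h -> (h -> ((not e) -> ((not e) -> e))))
Answer: WP = h and (h -> (h -> ((not e) -> ((not e) -> e))))


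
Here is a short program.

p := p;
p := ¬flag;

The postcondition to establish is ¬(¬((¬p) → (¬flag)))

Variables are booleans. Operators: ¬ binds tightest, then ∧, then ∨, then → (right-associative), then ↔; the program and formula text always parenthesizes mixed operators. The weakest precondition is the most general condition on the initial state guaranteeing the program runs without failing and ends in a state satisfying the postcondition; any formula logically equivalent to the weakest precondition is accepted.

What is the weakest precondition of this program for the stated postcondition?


Working backward. After the program, the postcondition ¬(¬((¬p) → (¬flag))) must hold; in canonical form it is (¬p) → (¬flag).
Before p := ¬flag: flag → (¬flag)
Before p := p: flag → (¬flag)
Answer: WP = flag → (¬flag)


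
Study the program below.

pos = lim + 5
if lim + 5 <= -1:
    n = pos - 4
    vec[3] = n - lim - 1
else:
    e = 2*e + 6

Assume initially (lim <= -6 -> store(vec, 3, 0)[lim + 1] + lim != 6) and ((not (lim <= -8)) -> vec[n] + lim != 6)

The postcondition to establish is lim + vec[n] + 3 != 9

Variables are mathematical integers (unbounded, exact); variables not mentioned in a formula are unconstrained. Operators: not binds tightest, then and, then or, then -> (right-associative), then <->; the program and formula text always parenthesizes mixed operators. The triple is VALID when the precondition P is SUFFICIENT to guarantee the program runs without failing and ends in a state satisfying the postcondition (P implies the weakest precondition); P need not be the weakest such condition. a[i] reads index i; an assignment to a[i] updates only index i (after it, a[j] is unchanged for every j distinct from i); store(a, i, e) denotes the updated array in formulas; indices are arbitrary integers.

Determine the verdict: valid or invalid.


Working backward. After the program, the postcondition lim + vec[n] + 3 != 9 must hold; in canonical form it is vec[n] + lim != 6.
Then branch requires store(vec, 3, -lim + pos - 5)[pos - 4] + lim != 6; else branch requires vec[n] + lim != 6.
Before the if: (lim <= -6 -> store(vec, 3, -lim + pos - 5)[pos - 4] + lim != 6) and ((not (lim <= -6)) -> vec[n] + lim != 6)
Before pos := lim + 5: (lim <= -6 -> store(vec, 3, 0)[lim + 1] + lim != 6) and ((not (lim <= -6)) -> vec[n] + lim != 6)
The weakest precondition is (lim <= -6 -> store(vec, 3, 0)[lim + 1] + lim != 6) and ((not (lim <= -6)) -> vec[n] + lim != 6).
Check whether (lim <= -6 -> store(vec, 3, 0)[lim + 1] + lim != 6) and ((not (lim <= -8)) -> vec[n] + lim != 6) implies it.
Every state satisfying the precondition satisfies the weakest precondition: the implication holds.
Answer: valid


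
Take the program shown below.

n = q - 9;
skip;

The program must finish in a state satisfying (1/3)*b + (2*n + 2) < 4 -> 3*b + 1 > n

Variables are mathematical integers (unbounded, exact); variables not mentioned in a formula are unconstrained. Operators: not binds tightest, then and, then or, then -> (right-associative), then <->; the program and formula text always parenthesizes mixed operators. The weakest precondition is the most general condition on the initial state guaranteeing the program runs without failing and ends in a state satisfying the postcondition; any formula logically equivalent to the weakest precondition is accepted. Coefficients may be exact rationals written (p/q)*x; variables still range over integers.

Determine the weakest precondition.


Working backward. After the program, the postcondition (1/3)*b + (2*n + 2) < 4 -> 3*b + 1 > n must hold; in canonical form it is (1/3)*b + 2*n < 2 -> 3*b > n - 1.
Before skip: (1/3)*b + 2*n < 2 -> 3*b > n - 1
Before n := q - 9: (1/3)*b + 2*q < 20 -> 3*b > q - 10
Answer: WP = (1/3)*b + 2*q < 20 -> 3*b > q - 10


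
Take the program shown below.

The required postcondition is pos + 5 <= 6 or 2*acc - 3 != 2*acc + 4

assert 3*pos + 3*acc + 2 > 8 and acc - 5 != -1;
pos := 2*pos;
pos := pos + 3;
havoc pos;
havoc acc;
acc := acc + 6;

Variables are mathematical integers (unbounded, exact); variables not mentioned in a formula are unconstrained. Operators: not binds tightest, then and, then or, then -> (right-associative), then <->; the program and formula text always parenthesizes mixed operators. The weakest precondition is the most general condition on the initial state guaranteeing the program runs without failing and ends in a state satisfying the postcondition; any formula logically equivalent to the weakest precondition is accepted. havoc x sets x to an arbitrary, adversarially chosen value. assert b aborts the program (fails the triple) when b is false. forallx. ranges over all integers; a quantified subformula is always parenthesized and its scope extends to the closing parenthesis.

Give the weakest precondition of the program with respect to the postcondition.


Working backward. After the program, the postcondition pos + 5 <= 6 or 2*acc - 3 != 2*acc + 4 must hold; in canonical form it is true.
Before acc := acc + 6: true
Before havoc acc: true
Before havoc pos: true
Before pos := pos + 3: true
Before pos := 2*pos: true
Before assert 3*pos + 3*acc + 2 > 8 and acc - 5 != -1: 3*acc + 3*pos > 6 and acc != 4
Answer: WP = 3*acc + 3*pos > 6 and acc != 4


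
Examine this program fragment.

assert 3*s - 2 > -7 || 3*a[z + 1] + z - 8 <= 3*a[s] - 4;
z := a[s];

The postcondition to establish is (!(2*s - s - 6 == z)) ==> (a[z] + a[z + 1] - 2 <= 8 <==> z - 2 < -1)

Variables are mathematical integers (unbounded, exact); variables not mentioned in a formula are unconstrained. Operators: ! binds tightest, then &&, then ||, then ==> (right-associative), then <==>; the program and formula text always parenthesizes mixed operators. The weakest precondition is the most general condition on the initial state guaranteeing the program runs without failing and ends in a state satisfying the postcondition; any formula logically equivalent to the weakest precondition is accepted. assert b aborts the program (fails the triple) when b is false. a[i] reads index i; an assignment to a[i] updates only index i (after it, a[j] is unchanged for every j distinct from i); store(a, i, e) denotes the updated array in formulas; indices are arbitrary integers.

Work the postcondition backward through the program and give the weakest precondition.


Working backward. After the program, the postcondition (!(2*s - s - 6 == z)) ==> (a[z] + a[z + 1] - 2 <= 8 <==> z - 2 < -1) must hold; in canonical form it is (!(s == z + 6)) ==> (a[z + 1] + a[z] <= 10 <==> z < 1).
Before z := a[s]: (!(s == a[s] + 6)) ==> (a[a[s] + 1] + a[a[s]] <= 10 <==> a[s] < 1)
Before assert 3*s - 2 > -7 || 3*a[z + 1] + z - 8 <= 3*a[s] - 4: (3*s > -5 || 3*a[z + 1] + z <= 3*a[s] + 4) && ((!(s == a[s] + 6)) ==> (a[a[s] + 1] + a[a[s]] <= 10 <==> a[s] < 1))
Answer: WP = (3*s > -5 || 3*a[z + 1] + z <= 3*a[s] + 4) && ((!(s == a[s] + 6)) ==> (a[a[s] + 1] + a[a[s]] <= 10 <==> a[s] < 1))


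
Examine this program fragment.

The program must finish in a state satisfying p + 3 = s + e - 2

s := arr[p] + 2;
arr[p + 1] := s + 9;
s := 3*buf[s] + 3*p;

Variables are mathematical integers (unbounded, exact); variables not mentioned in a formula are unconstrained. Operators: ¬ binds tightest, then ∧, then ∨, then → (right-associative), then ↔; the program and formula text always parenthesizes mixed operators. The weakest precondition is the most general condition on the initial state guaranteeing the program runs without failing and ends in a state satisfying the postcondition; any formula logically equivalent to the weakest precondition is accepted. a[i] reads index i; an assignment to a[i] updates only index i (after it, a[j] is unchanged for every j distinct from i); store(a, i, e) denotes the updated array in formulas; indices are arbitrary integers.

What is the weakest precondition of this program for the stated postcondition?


Working backward. After the program, the postcondition p + 3 = s + e - 2 must hold; in canonical form it is p = e + s - 5.
Before s := 3*buf[s] + 3*p: 3*buf[s] + e + 2*p = 5
Before arr[p + 1] := s + 9: 3*buf[s] + e + 2*p = 5
Before s := arr[p] + 2: 3*buf[arr[p] + 2] + e + 2*p = 5
Answer: WP = 3*buf[arr[p] + 2] + e + 2*p = 5


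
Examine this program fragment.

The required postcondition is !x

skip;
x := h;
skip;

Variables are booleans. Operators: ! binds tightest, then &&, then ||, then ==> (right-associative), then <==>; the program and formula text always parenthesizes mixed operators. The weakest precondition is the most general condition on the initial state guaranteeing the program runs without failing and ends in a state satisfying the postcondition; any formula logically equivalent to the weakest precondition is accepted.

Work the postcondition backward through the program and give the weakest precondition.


Working backward. After the program, !x must hold.
Before skip: !x
Before x := h: !h
Before skip: !h
Answer: WP = !h


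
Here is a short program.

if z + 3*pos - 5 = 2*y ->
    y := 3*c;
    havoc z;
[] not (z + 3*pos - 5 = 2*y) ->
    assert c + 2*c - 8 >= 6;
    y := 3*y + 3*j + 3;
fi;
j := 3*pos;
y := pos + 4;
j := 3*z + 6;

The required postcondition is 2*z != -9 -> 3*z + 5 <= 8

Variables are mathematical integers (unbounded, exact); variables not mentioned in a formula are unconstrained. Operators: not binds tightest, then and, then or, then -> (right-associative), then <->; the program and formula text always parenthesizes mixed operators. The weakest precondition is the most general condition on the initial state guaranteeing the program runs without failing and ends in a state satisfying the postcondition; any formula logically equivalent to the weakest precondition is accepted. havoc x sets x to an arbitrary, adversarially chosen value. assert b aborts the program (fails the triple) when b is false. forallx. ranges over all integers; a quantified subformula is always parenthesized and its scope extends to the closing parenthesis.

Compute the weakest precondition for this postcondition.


Working backward. After the program, the postcondition 2*z != -9 -> 3*z + 5 <= 8 must hold; in canonical form it is 2*z != -9 -> 3*z <= 3.
Before j := 3*z + 6: 2*z != -9 -> 3*z <= 3
Before y := pos + 4: 2*z != -9 -> 3*z <= 3
Before j := 3*pos: 2*z != -9 -> 3*z <= 3
Then branch requires forall z_1. (2*z_1 != -9 -> 3*z_1 <= 3); else branch requires 3*c >= 14 and (2*z != -9 -> 3*z <= 3).
Before the if: (3*pos + z = 2*y + 5 -> (forall z_1. (2*z_1 != -9 -> 3*z_1 <= 3))) and ((not (3*pos + z = 2*y + 5)) -> (3*c >= 14 and (2*z != -9 -> 3*z <= 3)))
Answer: WP = (3*pos + z = 2*y + 5 -> (forall z_1. (2*z_1 != -9 -> 3*z_1 <= 3))) and ((not (3*pos + z = 2*y + 5)) -> (3*c >= 14 and (2*z != -9 -> 3*z <= 3)))


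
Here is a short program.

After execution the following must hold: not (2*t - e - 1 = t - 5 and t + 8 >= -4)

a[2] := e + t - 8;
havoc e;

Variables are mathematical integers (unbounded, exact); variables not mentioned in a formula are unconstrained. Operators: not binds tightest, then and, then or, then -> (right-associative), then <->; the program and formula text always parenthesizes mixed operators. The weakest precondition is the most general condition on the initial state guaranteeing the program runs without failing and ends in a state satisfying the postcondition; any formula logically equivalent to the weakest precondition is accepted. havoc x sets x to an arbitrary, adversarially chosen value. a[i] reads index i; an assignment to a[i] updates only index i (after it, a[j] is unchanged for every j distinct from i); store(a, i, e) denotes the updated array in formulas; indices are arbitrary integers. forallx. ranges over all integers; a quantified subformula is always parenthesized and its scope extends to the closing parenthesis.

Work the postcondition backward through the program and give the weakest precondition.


Working backward. After the program, the postcondition not (2*t - e - 1 = t - 5 and t + 8 >= -4) must hold; in canonical form it is not (t = e - 4 and t >= -12).
Before havoc e: forall e_1. (not (t = e_1 - 4 and t >= -12))
Before a[2] := e + t - 8: forall e_1. (not (t = e_1 - 4 and t >= -12))
Answer: WP = forall e_1. (not (t = e_1 - 4 and t >= -12))


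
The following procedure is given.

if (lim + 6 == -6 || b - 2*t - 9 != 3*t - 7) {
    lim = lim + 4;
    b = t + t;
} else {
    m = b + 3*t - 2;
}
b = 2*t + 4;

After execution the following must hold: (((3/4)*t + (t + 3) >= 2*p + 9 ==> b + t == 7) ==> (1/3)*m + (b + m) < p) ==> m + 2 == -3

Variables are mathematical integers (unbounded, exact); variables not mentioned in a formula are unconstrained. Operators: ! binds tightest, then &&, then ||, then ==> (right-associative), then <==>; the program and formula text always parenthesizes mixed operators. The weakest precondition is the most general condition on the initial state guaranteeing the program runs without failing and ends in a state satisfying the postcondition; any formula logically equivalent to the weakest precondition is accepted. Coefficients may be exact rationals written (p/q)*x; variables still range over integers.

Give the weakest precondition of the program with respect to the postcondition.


Working backward. After the program, the postcondition (((3/4)*t + (t + 3) >= 2*p + 9 ==> b + t == 7) ==> (1/3)*m + (b + m) < p) ==> m + 2 == -3 must hold; in canonical form it is (((7/4)*t >= 2*p + 6 ==> b + t == 7) ==> b + (4/3)*m < p) ==> m == -5.
Before b := 2*t + 4: (((7/4)*t >= 2*p + 6 ==> 3*t == 3) ==> (4/3)*m + 2*t < p - 4) ==> m == -5
Then branch requires (((7/4)*t >= 2*p + 6 ==> 3*t == 3) ==> (4/3)*m + 2*t < p - 4) ==> m == -5; else branch requires (((7/4)*t >= 2*p + 6 ==> 3*t == 3) ==> (4/3)*b + 6*t < p - 4/3) ==> b + 3*t == -3.
Before the if: ((lim == -12 || b != 5*t + 2) ==> ((((7/4)*t >= 2*p + 6 ==> 3*t == 3) ==> (4/3)*m + 2*t < p - 4) ==> m == -5)) && ((!(lim == -12 || b != 5*t + 2)) ==> ((((7/4)*t >= 2*p + 6 ==> 3*t == 3) ==> (4/3)*b + 6*t < p - 4/3) ==> b + 3*t == -3))
Answer: WP = ((lim == -12 || b != 5*t + 2) ==> ((((7/4)*t >= 2*p + 6 ==> 3*t == 3) ==> (4/3)*m + 2*t < p - 4) ==> m == -5)) && ((!(lim == -12 || b != 5*t + 2)) ==> ((((7/4)*t >= 2*p + 6 ==> 3*t == 3) ==> (4/3)*b + 6*t < p - 4/3) ==> b + 3*t == -3))


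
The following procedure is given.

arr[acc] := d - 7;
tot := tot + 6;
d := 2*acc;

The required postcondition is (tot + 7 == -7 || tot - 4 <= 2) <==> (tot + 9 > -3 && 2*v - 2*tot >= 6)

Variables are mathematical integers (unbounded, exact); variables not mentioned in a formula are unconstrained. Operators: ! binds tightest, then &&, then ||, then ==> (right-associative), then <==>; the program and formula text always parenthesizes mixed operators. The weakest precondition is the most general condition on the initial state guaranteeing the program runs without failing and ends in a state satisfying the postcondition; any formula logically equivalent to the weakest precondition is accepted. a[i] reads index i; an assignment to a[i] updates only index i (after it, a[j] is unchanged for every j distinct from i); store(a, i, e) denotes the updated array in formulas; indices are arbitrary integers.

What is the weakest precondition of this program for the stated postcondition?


Working backward. After the program, the postcondition (tot + 7 == -7 || tot - 4 <= 2) <==> (tot + 9 > -3 && 2*v - 2*tot >= 6) must hold; in canonical form it is (tot == -14 || tot <= 6) <==> (tot > -12 && 2*v >= 2*tot + 6).
Before d := 2*acc: (tot == -14 || tot <= 6) <==> (tot > -12 && 2*v >= 2*tot + 6)
Before tot := tot + 6: (tot == -20 || tot <= 0) <==> (tot > -18 && 2*v >= 2*tot + 18)
Before arr[acc] := d - 7: (tot == -20 || tot <= 0) <==> (tot > -18 && 2*v >= 2*tot + 18)
Answer: WP = (tot == -20 || tot <= 0) <==> (tot > -18 && 2*v >= 2*tot + 18)


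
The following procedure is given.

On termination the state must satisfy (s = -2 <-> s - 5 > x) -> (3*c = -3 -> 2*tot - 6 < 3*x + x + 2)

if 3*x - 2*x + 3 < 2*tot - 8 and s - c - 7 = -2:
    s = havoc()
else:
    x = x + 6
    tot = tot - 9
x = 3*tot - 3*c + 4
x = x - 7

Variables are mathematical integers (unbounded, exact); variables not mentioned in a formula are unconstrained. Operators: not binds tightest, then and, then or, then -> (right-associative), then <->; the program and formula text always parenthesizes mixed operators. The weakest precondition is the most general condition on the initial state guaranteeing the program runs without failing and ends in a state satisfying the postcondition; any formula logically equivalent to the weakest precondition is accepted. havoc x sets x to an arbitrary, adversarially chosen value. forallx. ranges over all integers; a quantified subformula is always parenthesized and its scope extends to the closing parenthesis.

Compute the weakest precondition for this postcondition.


Working backward. After the program, the postcondition (s = -2 <-> s - 5 > x) -> (3*c = -3 -> 2*tot - 6 < 3*x + x + 2) must hold; in canonical form it is (s = -2 <-> s > x + 5) -> (3*c = -3 -> 2*tot < 4*x + 8).
Before x := x - 7: (s = -2 <-> s > x - 2) -> (3*c = -3 -> 2*tot < 4*x - 20)
Before x := 3*tot - 3*c + 4: (s = -2 <-> 3*c + s > 3*tot + 2) -> (3*c = -3 -> 12*c < 10*tot - 4)
Then branch requires forall s_1. ((s_1 = -2 <-> 3*c + s_1 > 3*tot + 2) -> (3*c = -3 -> 12*c < 10*tot - 4)); else branch requires (s = -2 <-> 3*c + s > 3*tot - 25) -> (3*c = -3 -> 12*c < 10*tot - 94).
Before the if: ((x < 2*tot - 11 and s = c + 5) -> (forall s_1. ((s_1 = -2 <-> 3*c + s_1 > 3*tot + 2) -> (3*c = -3 -> 12*c < 10*tot - 4)))) and ((not (x < 2*tot - 11 and s = c + 5)) -> ((s = -2 <-> 3*c + s > 3*tot - 25) -> (3*c = -3 -> 12*c < 10*tot - 94)))
Answer: WP = ((x < 2*tot - 11 and s = c + 5) -> (forall s_1. ((s_1 = -2 <-> 3*c + s_1 > 3*tot + 2) -> (3*c = -3 -> 12*c < 10*tot - 4)))) and ((not (x < 2*tot - 11 and s = c + 5)) -> ((s = -2 <-> 3*c + s > 3*tot - 25) -> (3*c = -3 -> 12*c < 10*tot - 94)))


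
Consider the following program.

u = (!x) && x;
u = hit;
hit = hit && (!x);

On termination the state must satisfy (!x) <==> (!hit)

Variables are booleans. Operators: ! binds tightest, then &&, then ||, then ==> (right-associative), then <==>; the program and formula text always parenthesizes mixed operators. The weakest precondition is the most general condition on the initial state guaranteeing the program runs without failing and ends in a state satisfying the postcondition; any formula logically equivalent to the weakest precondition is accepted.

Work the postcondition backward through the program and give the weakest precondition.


Working backward. After the program, (!x) <==> (!hit) must hold.
Before hit := hit && (!x): (!x) <==> (!(hit && (!x)))
Before u := hit: (!x) <==> (!(hit && (!x)))
Before u := (!x) && x: (!x) <==> (!(hit && (!x)))
Answer: WP = (!x) <==> (!(hit && (!x)))


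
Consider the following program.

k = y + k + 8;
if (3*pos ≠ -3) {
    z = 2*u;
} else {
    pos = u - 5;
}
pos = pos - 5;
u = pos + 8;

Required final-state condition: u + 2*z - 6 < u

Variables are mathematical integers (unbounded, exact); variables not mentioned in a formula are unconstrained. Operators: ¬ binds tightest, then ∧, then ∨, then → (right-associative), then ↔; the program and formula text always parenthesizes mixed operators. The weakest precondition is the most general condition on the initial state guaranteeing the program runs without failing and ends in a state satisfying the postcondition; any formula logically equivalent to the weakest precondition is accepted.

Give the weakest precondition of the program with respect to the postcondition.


Working backward. After the program, the postcondition u + 2*z - 6 < u must hold; in canonical form it is 2*z < 6.
Before u := pos + 8: 2*z < 6
Before pos := pos - 5: 2*z < 6
Then branch requires 4*u < 6; else branch requires 2*z < 6.
Before the if: (3*pos ≠ -3 → 4*u < 6) ∧ ((¬(3*pos ≠ -3)) → 2*z < 6)
Before k := y + k + 8: (3*pos ≠ -3 → 4*u < 6) ∧ ((¬(3*pos ≠ -3)) → 2*z < 6)
Answer: WP = (3*pos ≠ -3 → 4*u < 6) ∧ ((¬(3*pos ≠ -3)) → 2*z < 6)


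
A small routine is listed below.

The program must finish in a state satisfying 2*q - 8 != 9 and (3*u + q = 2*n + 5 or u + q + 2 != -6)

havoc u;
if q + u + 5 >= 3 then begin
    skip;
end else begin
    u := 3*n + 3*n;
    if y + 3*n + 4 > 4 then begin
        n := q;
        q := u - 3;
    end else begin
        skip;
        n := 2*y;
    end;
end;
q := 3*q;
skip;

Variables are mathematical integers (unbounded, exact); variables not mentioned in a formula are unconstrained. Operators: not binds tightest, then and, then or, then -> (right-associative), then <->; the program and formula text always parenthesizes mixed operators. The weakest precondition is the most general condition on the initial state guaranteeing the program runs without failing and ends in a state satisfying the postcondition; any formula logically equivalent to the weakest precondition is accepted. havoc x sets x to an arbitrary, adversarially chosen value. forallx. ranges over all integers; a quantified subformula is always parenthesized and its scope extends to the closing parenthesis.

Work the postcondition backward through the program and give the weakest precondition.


Working backward. After the program, the postcondition 2*q - 8 != 9 and (3*u + q = 2*n + 5 or u + q + 2 != -6) must hold; in canonical form it is 2*q != 17 and (q + 3*u = 2*n + 5 or q + u != -8).
Before skip: 2*q != 17 and (q + 3*u = 2*n + 5 or q + u != -8)
Before q := 3*q: 6*q != 17 and (3*q + 3*u = 2*n + 5 or 3*q + u != -8)
Then branch requires 6*q != 17 and (3*q + 3*u = 2*n + 5 or 3*q + u != -8); else branch requires (3*n + y > 0 -> (36*n != 35 and (36*n = 2*q + 14 or 24*n != 1))) and ((not (3*n + y > 0)) -> (6*q != 17 and (18*n + 3*q = 4*y + 5 or 6*n + 3*q != -8))).
Before the if: (q + u >= -2 -> (6*q != 17 and (3*q + 3*u = 2*n + 5 or 3*q + u != -8))) and ((not (q + u >= -2)) -> ((3*n + y > 0 -> (36*n != 35 and (36*n = 2*q + 14 or 24*n != 1))) and ((not (3*n + y > 0)) -> (6*q != 17 and (18*n + 3*q = 4*y + 5 or 6*n + 3*q != -8)))))
Before havoc u: forall u_1. ((q + u_1 >= -2 -> (6*q != 17 and (3*q + 3*u_1 = 2*n + 5 or 3*q + u_1 != -8))) and ((not (q + u_1 >= -2)) -> ((3*n + y > 0 -> (36*n != 35 and (36*n = 2*q + 14 or 24*n != 1))) and ((not (3*n + y > 0)) -> (6*q != 17 and (18*n + 3*q = 4*y + 5 or 6*n + 3*q != -8))))))
Answer: WP = forall u_1. ((q + u_1 >= -2 -> (6*q != 17 and (3*q + 3*u_1 = 2*n + 5 or 3*q + u_1 != -8))) and ((not (q + u_1 >= -2)) -> ((3*n + y > 0 -> (36*n != 35 and (36*n = 2*q + 14 or 24*n != 1))) and ((not (3*n + y > 0)) -> (6*q != 17 and (18*n + 3*q = 4*y + 5 or 6*n + 3*q != -8))))))


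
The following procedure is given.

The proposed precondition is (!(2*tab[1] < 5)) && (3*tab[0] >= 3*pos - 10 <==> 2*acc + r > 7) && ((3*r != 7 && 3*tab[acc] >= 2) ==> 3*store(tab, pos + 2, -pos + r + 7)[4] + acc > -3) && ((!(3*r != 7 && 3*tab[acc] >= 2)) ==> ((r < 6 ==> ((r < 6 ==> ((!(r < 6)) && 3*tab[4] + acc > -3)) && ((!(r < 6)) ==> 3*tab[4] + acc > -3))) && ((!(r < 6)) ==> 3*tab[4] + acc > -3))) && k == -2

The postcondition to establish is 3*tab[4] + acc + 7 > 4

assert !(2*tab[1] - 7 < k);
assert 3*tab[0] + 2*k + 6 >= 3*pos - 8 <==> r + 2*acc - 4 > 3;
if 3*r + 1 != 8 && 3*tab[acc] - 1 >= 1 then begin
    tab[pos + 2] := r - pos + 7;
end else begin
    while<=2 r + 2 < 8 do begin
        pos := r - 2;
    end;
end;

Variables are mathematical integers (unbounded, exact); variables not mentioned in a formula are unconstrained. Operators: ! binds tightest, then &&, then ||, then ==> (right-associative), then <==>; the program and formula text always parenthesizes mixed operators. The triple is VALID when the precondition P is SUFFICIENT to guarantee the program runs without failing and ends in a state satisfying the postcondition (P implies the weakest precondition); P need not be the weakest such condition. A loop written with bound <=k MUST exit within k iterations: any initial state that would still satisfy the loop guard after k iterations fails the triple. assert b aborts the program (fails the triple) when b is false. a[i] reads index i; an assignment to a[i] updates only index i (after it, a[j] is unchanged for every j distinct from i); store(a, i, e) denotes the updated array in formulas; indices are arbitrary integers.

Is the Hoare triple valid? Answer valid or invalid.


Working backward. After the program, the postcondition 3*tab[4] + acc + 7 > 4 must hold; in canonical form it is 3*tab[4] + acc > -3.
Then branch requires 3*store(tab, pos + 2, -pos + r + 7)[4] + acc > -3; else branch requires (r < 6 ==> ((r < 6 ==> ((!(r < 6)) && 3*tab[4] + acc > -3)) && ((!(r < 6)) ==> 3*tab[4] + acc > -3))) && ((!(r < 6)) ==> 3*tab[4] + acc > -3).
Before the if: ((3*r != 7 && 3*tab[acc] >= 2) ==> 3*store(tab, pos + 2, -pos + r + 7)[4] + acc > -3) && ((!(3*r != 7 && 3*tab[acc] >= 2)) ==> ((r < 6 ==> ((r < 6 ==> ((!(r < 6)) && 3*tab[4] + acc > -3)) && ((!(r < 6)) ==> 3*tab[4] + acc > -3))) && ((!(r < 6)) ==> 3*tab[4] + acc > -3)))
Before assert 3*tab[0] + 2*k + 6 >= 3*pos - 8 <==> r + 2*acc - 4 > 3: (3*tab[0] + 2*k >= 3*pos - 14 <==> 2*acc + r > 7) && ((3*r != 7 && 3*tab[acc] >= 2) ==> 3*store(tab, pos + 2, -pos + r + 7)[4] + acc > -3) && ((!(3*r != 7 && 3*tab[acc] >= 2)) ==> ((r < 6 ==> ((r < 6 ==> ((!(r < 6)) && 3*tab[4] + acc > -3)) && ((!(r < 6)) ==> 3*tab[4] + acc > -3))) && ((!(r < 6)) ==> 3*tab[4] + acc > -3)))
Before assert !(2*tab[1] - 7 < k): (!(2*tab[1] < k + 7)) && (3*tab[0] + 2*k >= 3*pos - 14 <==> 2*acc + r > 7) && ((3*r != 7 && 3*tab[acc] >= 2) ==> 3*store(tab, pos + 2, -pos + r + 7)[4] + acc > -3) && ((!(3*r != 7 && 3*tab[acc] >= 2)) ==> ((r < 6 ==> ((r < 6 ==> ((!(r < 6)) && 3*tab[4] + acc > -3)) && ((!(r < 6)) ==> 3*tab[4] + acc > -3))) && ((!(r < 6)) ==> 3*tab[4] + acc > -3)))
The weakest precondition is (!(2*tab[1] < k + 7)) && (3*tab[0] + 2*k >= 3*pos - 14 <==> 2*acc + r > 7) && ((3*r != 7 && 3*tab[acc] >= 2) ==> 3*store(tab, pos + 2, -pos + r + 7)[4] + acc > -3) && ((!(3*r != 7 && 3*tab[acc] >= 2)) ==> ((r < 6 ==> ((r < 6 ==> ((!(r < 6)) && 3*tab[4] + acc > -3)) && ((!(r < 6)) ==> 3*tab[4] + acc > -3))) && ((!(r < 6)) ==> 3*tab[4] + acc > -3))).
Check whether (!(2*tab[1] < 5)) && (3*tab[0] >= 3*pos - 10 <==> 2*acc + r > 7) && ((3*r != 7 && 3*tab[acc] >= 2) ==> 3*store(tab, pos + 2, -pos + r + 7)[4] + acc > -3) && ((!(3*r != 7 && 3*tab[acc] >= 2)) ==> ((r < 6 ==> ((r < 6 ==> ((!(r < 6)) && 3*tab[4] + acc > -3)) && ((!(r < 6)) ==> 3*tab[4] + acc > -3))) && ((!(r < 6)) ==> 3*tab[4] + acc > -3))) && k == -2 implies it.
Every state satisfying the precondition satisfies the weakest precondition: the implication holds.
Answer: valid


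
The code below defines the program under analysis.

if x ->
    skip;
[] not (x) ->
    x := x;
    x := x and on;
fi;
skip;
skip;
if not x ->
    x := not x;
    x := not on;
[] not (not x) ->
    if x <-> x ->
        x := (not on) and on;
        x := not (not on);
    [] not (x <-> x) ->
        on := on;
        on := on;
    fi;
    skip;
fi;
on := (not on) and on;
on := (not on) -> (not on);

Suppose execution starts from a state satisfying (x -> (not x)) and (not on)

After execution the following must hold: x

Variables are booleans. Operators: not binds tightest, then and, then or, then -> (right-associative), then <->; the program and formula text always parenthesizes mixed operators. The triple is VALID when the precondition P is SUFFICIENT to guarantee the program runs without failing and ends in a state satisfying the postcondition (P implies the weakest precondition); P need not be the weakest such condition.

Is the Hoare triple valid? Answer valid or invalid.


Working backward. After the program, x must hold.
Before on := (not on) -> (not on): x
Before on := (not on) and on: x
Then branch requires not on; else branch requires on.
Before the if: ((not x) -> (not on)) and (x -> on)
Before skip: ((not x) -> (not on)) and (x -> on)
Before skip: ((not x) -> (not on)) and (x -> on)
Then branch requires ((not x) -> (not on)) and (x -> on); else branch requires ((not (x and on)) -> (not on)) and ((x and on) -> on).
Before the if: (x -> (((not x) -> (not on)) and (x -> on))) and ((not x) -> (((not (x and on)) -> (not on)) and ((x and on) -> on)))
The weakest precondition is (x -> (((not x) -> (not on)) and (x -> on))) and ((not x) -> (((not (x and on)) -> (not on)) and ((x and on) -> on))).
Check whether (x -> (not x)) and (not on) implies it.
Every state satisfying the precondition satisfies the weakest precondition: the implication holds.
Answer: valid
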